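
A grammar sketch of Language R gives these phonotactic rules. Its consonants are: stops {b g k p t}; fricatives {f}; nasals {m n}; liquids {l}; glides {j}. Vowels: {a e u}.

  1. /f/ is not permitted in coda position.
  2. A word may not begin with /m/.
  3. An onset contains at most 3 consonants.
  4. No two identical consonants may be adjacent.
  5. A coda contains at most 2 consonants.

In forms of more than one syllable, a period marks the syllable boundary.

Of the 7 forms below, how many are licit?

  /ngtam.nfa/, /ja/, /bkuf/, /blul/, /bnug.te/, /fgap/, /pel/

6

/ngtam.nfa/ — σ1 onset /ngt/ (3C), coda /m/ ok; σ2 onset /nf/ (2C), coda /∅/ ok → licit
/ja/ — σ1 onset /j/, coda /∅/ ok → licit
/bkuf/ — violates constraint 1: syllable 1 coda contains /f/ → illicit
/blul/ — σ1 onset /bl/ (2C), coda /l/ ok → licit
/bnug.te/ — σ1 onset /bn/ (2C), coda /g/ ok; σ2 onset /t/, coda /∅/ ok → licit
/fgap/ — σ1 onset /fg/ (2C), coda /p/ ok → licit
/pel/ — σ1 onset /p/, coda /l/ ok → licit
Licit: /ngtam.nfa/, /ja/, /blul/, /bnug.te/, /fgap/, /pel/ → 6.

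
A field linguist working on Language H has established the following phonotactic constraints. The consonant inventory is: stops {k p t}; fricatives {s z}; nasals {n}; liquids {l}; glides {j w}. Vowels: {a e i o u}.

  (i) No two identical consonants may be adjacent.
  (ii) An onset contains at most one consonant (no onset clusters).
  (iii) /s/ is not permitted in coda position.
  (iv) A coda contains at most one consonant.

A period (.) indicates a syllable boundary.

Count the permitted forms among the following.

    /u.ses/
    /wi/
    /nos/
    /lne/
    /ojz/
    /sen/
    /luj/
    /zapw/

/u.ses/ — violates constraint (iii): syllable 2 coda contains /s/ → not permitted
/wi/ — σ1 onset /w/, coda /∅/ ok → permitted
/nos/ — violates constraint (iii): syllable 1 coda contains /s/ → not permitted
/lne/ — violates constraint (ii): syllable 1 onset /ln/ has 2 consonants (> 1) → not permitted
/ojz/ — violates constraint (iv): syllable 1 coda /jz/ has 2 consonants (> 1) → not permitted
/sen/ — σ1 onset /s/, coda /n/ ok → permitted
/luj/ — σ1 onset /l/, coda /j/ ok → permitted
/zapw/ — violates constraint (iv): syllable 1 coda /pw/ has 2 consonants (> 1) → not permitted
Permitted: /wi/, /sen/, /luj/ → 3.

3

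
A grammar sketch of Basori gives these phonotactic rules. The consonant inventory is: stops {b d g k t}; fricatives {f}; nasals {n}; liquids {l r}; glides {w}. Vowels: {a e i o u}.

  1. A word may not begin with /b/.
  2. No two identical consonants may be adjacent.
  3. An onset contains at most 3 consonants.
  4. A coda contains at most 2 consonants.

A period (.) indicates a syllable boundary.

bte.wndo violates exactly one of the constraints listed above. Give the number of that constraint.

1

bte.wndo: word begins with /b/.
This is a violation of constraint 1: "A word may not begin with /b/."
The remaining constraints (2, 3, 4) are satisfied.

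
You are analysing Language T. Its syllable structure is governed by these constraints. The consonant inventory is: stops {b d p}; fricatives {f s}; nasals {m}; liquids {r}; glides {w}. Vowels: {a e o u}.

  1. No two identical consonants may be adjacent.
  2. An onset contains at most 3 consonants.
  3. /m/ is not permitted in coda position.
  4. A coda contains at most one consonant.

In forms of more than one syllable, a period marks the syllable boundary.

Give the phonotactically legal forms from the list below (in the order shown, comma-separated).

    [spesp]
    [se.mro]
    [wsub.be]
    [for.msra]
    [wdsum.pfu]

[spesp] — violates constraint 4: syllable 1 coda /sp/ has 2 consonants (> 1) → phonotactically illegal
[se.mro] — σ1 onset /s/, coda /∅/ ok; σ2 onset /mr/ (2C), coda /∅/ ok → phonotactically legal
[wsub.be] — violates constraint 1: adjacent identical consonants /bb/ → phonotactically illegal
[for.msra] — σ1 onset /f/, coda /r/ ok; σ2 onset /msr/ (3C), coda /∅/ ok → phonotactically legal
[wdsum.pfu] — violates constraint 3: syllable 1 coda contains /m/ → phonotactically illegal

[se.mro], [for.msra]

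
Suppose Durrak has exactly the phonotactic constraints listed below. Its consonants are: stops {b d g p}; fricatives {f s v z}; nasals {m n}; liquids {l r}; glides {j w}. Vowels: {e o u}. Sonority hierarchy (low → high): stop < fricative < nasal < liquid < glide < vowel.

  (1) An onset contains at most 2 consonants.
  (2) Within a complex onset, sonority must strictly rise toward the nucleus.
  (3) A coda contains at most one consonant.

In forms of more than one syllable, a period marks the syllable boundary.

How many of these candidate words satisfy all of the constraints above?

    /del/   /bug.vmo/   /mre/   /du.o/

4

/del/ — σ1 onset /d/, coda /l/ ok → phonotactically legal
/bug.vmo/ — σ1 onset /b/, coda /g/ ok; σ2 onset /vm/ (2→3 rises), coda /∅/ ok → phonotactically legal
/mre/ — σ1 onset /mr/ (3→4 rises), coda /∅/ ok → phonotactically legal
/du.o/ — σ1 onset /d/, coda /∅/ ok; σ2 onset /∅/, coda /∅/ ok → phonotactically legal
Phonotactically legal: /del/, /bug.vmo/, /mre/, /du.o/ → 4.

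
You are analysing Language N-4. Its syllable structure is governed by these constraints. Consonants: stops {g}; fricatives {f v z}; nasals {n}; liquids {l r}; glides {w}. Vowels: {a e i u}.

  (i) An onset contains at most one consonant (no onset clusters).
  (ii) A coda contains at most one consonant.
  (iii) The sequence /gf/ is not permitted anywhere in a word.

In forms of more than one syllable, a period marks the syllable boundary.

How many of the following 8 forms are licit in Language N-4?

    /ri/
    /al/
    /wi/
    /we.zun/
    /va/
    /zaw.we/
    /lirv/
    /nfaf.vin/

6

/ri/ — σ1 onset /r/, coda /∅/ ok → licit
/al/ — σ1 onset /∅/, coda /l/ ok → licit
/wi/ — σ1 onset /w/, coda /∅/ ok → licit
/we.zun/ — σ1 onset /w/, coda /∅/ ok; σ2 onset /z/, coda /n/ ok → licit
/va/ — σ1 onset /v/, coda /∅/ ok → licit
/zaw.we/ — σ1 onset /z/, coda /w/ ok; σ2 onset /w/, coda /∅/ ok → licit
/lirv/ — violates constraint (ii): syllable 1 coda /rv/ has 2 consonants (> 1) → illicit
/nfaf.vin/ — violates constraint (i): syllable 1 onset /nf/ has 2 consonants (> 1) → illicit
Licit: /ri/, /al/, /wi/, /we.zun/, /va/, /zaw.we/ → 6.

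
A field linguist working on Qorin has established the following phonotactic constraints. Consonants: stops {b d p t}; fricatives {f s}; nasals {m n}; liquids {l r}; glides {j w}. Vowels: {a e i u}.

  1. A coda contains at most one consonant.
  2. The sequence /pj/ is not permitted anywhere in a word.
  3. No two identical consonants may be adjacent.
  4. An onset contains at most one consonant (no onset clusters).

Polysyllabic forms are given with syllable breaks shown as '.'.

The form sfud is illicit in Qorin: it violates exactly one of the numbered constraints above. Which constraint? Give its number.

sfud: syllable 1 onset /sf/ has 2 consonants (> 1).
This is a violation of constraint 4: "An onset contains at most one consonant (no onset clusters)."
The remaining constraints (1, 2, 3) are satisfied.

4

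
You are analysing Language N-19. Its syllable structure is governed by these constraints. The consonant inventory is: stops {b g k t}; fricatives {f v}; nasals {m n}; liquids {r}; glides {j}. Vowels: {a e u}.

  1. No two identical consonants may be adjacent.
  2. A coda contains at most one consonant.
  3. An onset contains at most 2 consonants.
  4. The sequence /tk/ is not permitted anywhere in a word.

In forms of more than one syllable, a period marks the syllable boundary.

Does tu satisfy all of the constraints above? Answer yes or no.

tu — σ1 onset /t/, coda /∅/ ok → well-formed

yes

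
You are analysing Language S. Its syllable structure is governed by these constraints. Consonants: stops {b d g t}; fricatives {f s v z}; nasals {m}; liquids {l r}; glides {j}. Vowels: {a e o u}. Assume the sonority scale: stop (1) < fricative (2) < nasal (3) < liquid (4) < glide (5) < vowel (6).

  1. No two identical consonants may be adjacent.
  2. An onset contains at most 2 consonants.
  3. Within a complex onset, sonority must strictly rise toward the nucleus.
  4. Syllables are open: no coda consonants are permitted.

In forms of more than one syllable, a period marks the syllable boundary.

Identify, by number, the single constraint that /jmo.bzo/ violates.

/jmo.bzo/: syllable 1 onset /jm/: /j/ (glide, 5) → /m/ (nasal, 3) does not rise.
This is a violation of constraint 3: "Within a complex onset, sonority must strictly rise toward the nucleus."
The remaining constraints (1, 2, 4) are satisfied.

3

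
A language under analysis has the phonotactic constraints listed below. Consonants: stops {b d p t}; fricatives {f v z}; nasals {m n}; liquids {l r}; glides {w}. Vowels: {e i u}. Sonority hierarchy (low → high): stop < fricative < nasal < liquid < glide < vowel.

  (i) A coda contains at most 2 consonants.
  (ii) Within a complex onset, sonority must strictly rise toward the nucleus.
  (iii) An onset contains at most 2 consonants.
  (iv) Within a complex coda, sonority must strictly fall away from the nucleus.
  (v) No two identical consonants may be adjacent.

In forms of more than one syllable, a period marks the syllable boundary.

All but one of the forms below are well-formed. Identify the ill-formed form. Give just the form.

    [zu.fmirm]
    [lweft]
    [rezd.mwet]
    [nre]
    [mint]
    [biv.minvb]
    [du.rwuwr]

[zu.fmirm] — σ1 onset /z/, coda /∅/ ok; σ2 onset /fm/ (2→3 rises), coda /rm/ (4→3 falls) ok → well-formed
[lweft] — σ1 onset /lw/ (4→5 rises), coda /ft/ (2→1 falls) ok → well-formed
[rezd.mwet] — σ1 onset /r/, coda /zd/ (2→1 falls) ok; σ2 onset /mw/ (3→5 rises), coda /t/ ok → well-formed
[nre] — σ1 onset /nr/ (3→4 rises), coda /∅/ ok → well-formed
[mint] — σ1 onset /m/, coda /nt/ (3→1 falls) ok → well-formed
[biv.minvb] — violates constraint (i): syllable 2 coda /nvb/ has 3 consonants (> 2) → ill-formed
[du.rwuwr] — σ1 onset /d/, coda /∅/ ok; σ2 onset /rw/ (4→5 rises), coda /wr/ (5→4 falls) ok → well-formed

[biv.minvb]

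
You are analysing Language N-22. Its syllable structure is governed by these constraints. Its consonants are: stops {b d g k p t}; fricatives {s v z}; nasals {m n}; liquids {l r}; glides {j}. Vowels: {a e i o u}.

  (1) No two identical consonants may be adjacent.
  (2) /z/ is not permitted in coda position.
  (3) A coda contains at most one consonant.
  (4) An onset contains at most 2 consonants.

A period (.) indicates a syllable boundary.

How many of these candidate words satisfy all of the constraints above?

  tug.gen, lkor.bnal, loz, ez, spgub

tug.gen — violates constraint 1: adjacent identical consonants /gg/ → illicit
lkor.bnal — σ1 onset /lk/ (2C), coda /r/ ok; σ2 onset /bn/ (2C), coda /l/ ok → licit
loz — violates constraint 2: syllable 1 coda contains /z/ → illicit
ez — violates constraint 2: syllable 1 coda contains /z/ → illicit
spgub — violates constraint 4: syllable 1 onset /spg/ has 3 consonants (> 2) → illicit
Licit: lkor.bnal → 1.

1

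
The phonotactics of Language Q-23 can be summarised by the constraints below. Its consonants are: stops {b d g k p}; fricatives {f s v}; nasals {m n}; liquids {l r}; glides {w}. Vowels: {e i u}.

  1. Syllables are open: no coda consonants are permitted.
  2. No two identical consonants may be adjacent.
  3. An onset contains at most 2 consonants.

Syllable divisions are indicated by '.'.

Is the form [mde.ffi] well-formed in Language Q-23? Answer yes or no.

no

[mde.ffi] — violates constraint 2: adjacent identical consonants /ff/ → ill-formed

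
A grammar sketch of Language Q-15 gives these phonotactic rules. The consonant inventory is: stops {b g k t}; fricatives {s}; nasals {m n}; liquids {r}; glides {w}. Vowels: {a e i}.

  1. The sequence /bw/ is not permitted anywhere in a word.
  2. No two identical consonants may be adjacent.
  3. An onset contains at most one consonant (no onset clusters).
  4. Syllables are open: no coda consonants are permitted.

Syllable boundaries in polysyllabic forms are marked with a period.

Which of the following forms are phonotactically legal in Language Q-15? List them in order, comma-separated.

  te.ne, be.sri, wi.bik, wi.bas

te.ne — σ1 onset /t/, coda /∅/ ok; σ2 onset /n/, coda /∅/ ok → phonotactically legal
be.sri — violates constraint 3: syllable 2 onset /sr/ has 2 consonants (> 1) → phonotactically illegal
wi.bik — violates constraint 4: syllable 2 coda /k/ has 1 consonant (> 0) → phonotactically illegal
wi.bas — violates constraint 4: syllable 2 coda /s/ has 1 consonant (> 0) → phonotactically illegal

te.ne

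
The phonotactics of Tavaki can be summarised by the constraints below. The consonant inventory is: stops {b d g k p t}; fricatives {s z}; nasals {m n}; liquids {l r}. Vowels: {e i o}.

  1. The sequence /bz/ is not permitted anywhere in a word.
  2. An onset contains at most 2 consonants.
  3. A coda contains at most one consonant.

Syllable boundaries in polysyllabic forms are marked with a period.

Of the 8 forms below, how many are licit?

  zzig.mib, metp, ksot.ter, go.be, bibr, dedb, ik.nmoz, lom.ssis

5

zzig.mib — σ1 onset /zz/ (2C), coda /g/ ok; σ2 onset /m/, coda /b/ ok → licit
metp — violates constraint 3: syllable 1 coda /tp/ has 2 consonants (> 1) → illicit
ksot.ter — σ1 onset /ks/ (2C), coda /t/ ok; σ2 onset /t/, coda /r/ ok → licit
go.be — σ1 onset /g/, coda /∅/ ok; σ2 onset /b/, coda /∅/ ok → licit
bibr — violates constraint 3: syllable 1 coda /br/ has 2 consonants (> 1) → illicit
dedb — violates constraint 3: syllable 1 coda /db/ has 2 consonants (> 1) → illicit
ik.nmoz — σ1 onset /∅/, coda /k/ ok; σ2 onset /nm/ (2C), coda /z/ ok → licit
lom.ssis — σ1 onset /l/, coda /m/ ok; σ2 onset /ss/ (2C), coda /s/ ok → licit
Licit: zzig.mib, ksot.ter, go.be, ik.nmoz, lom.ssis → 5.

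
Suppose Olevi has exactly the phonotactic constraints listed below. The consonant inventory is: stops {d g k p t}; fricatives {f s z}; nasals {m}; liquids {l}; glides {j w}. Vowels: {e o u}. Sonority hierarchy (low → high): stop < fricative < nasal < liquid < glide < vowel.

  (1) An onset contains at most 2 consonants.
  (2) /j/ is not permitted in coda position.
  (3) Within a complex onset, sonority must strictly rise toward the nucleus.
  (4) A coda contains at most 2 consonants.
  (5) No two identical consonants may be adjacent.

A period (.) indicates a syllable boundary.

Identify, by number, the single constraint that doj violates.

doj: syllable 1 coda contains /j/.
This is a violation of constraint 2: "/j/ is not permitted in coda position."
The remaining constraints (1, 3, 4, 5) are satisfied.

2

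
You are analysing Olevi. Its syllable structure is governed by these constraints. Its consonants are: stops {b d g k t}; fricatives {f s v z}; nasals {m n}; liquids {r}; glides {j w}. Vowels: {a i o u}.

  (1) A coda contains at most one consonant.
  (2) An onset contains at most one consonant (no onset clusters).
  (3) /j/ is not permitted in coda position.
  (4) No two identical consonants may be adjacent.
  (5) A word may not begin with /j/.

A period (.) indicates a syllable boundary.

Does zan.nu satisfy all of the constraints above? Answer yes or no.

no

zan.nu — violates constraint 4: adjacent identical consonants /nn/ → ill-formed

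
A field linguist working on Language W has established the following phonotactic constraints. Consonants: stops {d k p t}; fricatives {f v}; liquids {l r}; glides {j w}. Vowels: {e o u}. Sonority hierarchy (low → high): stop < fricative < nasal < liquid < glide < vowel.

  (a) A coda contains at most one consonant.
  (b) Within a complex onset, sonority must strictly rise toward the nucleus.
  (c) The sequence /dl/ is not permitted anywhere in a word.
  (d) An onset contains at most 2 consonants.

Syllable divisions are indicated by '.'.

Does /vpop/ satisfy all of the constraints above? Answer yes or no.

no

/vpop/ — violates constraint (b): syllable 1 onset /vp/: /v/ (fricative, 2) → /p/ (stop, 1) does not rise → phonotactically illegal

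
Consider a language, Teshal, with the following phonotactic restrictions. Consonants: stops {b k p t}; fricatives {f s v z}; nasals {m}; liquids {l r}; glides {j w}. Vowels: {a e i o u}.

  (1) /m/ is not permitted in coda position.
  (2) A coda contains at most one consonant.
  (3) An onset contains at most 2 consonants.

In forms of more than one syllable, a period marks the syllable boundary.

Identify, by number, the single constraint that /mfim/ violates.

1

/mfim/: syllable 1 coda contains /m/.
This is a violation of constraint 1: "/m/ is not permitted in coda position."
The remaining constraints (2, 3) are satisfied.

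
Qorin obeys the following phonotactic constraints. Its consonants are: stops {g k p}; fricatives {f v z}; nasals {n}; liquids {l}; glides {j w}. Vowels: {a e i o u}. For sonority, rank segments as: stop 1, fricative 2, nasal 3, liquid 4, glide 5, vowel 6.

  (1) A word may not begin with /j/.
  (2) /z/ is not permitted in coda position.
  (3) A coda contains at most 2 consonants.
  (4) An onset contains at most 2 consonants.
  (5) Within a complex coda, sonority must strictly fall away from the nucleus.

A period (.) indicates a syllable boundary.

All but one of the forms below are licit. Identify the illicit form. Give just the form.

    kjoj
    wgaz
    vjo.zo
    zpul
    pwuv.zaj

kjoj — σ1 onset /kj/ (2C), coda /j/ ok → licit
wgaz — violates constraint 2: syllable 1 coda contains /z/ → illicit
vjo.zo — σ1 onset /vj/ (2C), coda /∅/ ok; σ2 onset /z/, coda /∅/ ok → licit
zpul — σ1 onset /zp/ (2C), coda /l/ ok → licit
pwuv.zaj — σ1 onset /pw/ (2C), coda /v/ ok; σ2 onset /z/, coda /j/ ok → licit

wgaz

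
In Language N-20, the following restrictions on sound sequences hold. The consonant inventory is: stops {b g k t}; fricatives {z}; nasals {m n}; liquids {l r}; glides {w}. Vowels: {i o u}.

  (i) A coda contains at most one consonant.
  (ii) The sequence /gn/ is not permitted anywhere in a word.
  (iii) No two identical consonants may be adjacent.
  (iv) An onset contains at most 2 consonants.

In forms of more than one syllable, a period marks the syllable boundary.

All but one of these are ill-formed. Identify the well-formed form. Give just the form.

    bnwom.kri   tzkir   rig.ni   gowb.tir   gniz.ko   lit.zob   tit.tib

lit.zob

bnwom.kri — violates constraint (iv): syllable 1 onset /bnw/ has 3 consonants (> 2) → ill-formed
tzkir — violates constraint (iv): syllable 1 onset /tzk/ has 3 consonants (> 2) → ill-formed
rig.ni — violates constraint (ii): contains banned sequence /gn/ → ill-formed
gowb.tir — violates constraint (i): syllable 1 coda /wb/ has 2 consonants (> 1) → ill-formed
gniz.ko — violates constraint (ii): contains banned sequence /gn/ → ill-formed
lit.zob — σ1 onset /l/, coda /t/ ok; σ2 onset /z/, coda /b/ ok → well-formed
tit.tib — violates constraint (iii): adjacent identical consonants /tt/ → ill-formed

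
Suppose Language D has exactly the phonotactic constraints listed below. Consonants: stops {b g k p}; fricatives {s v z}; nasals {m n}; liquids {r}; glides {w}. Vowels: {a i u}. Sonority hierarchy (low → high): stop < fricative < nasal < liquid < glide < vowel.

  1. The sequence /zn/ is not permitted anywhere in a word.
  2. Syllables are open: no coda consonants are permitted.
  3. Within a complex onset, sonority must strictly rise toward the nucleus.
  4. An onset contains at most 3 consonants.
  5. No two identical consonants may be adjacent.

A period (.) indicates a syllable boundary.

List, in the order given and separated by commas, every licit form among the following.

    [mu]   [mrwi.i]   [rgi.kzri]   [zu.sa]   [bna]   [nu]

[mu], [mrwi.i], [zu.sa], [bna], [nu]

[mu] — σ1 onset /m/, coda /∅/ ok → licit
[mrwi.i] — σ1 onset /mrw/ (3→4→5 rises), coda /∅/ ok; σ2 onset /∅/, coda /∅/ ok → licit
[rgi.kzri] — violates constraint 3: syllable 1 onset /rg/: /r/ (liquid, 4) → /g/ (stop, 1) does not rise → illicit
[zu.sa] — σ1 onset /z/, coda /∅/ ok; σ2 onset /s/, coda /∅/ ok → licit
[bna] — σ1 onset /bn/ (1→3 rises), coda /∅/ ok → licit
[nu] — σ1 onset /n/, coda /∅/ ok → licit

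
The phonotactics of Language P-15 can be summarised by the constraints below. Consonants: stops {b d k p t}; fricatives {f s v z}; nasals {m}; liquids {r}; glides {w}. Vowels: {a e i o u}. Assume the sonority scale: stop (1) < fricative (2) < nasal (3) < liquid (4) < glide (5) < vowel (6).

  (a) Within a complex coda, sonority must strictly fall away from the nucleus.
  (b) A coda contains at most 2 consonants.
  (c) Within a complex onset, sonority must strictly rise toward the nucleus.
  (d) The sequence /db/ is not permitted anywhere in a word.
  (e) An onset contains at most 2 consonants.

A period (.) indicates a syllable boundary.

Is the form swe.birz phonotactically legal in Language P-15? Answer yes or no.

swe.birz — σ1 onset /sw/ (2→5 rises), coda /∅/ ok; σ2 onset /b/, coda /rz/ (4→2 falls) ok → phonotactically legal

yes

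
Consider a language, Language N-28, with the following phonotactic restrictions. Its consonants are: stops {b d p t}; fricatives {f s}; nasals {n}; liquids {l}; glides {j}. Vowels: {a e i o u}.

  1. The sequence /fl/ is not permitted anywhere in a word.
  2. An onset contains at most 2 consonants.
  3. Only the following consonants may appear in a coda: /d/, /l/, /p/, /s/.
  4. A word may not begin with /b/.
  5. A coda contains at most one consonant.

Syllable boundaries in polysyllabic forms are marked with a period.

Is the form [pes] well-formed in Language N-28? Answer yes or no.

[pes] — σ1 onset /p/, coda /s/ ok → well-formed

yes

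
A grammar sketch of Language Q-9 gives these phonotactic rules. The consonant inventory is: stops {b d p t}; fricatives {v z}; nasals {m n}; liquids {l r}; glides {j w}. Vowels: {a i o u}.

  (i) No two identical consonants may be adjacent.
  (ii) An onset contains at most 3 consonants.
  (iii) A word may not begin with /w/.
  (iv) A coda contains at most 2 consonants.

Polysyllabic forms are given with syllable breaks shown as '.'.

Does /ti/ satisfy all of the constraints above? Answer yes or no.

/ti/ — σ1 onset /t/, coda /∅/ ok → licit

yes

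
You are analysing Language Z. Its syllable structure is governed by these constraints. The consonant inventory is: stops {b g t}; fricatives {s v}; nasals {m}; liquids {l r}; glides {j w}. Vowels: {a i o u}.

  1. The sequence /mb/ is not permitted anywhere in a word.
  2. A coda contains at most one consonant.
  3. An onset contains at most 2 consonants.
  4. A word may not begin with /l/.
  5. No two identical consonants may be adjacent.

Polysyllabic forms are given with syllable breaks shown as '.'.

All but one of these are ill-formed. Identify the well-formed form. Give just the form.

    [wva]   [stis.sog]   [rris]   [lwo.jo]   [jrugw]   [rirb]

[wva] — σ1 onset /wv/ (2C), coda /∅/ ok → well-formed
[stis.sog] — violates constraint 5: adjacent identical consonants /ss/ → ill-formed
[rris] — violates constraint 5: adjacent identical consonants /rr/ → ill-formed
[lwo.jo] — violates constraint 4: word begins with /l/ → ill-formed
[jrugw] — violates constraint 2: syllable 1 coda /gw/ has 2 consonants (> 1) → ill-formed
[rirb] — violates constraint 2: syllable 1 coda /rb/ has 2 consonants (> 1) → ill-formed

[wva]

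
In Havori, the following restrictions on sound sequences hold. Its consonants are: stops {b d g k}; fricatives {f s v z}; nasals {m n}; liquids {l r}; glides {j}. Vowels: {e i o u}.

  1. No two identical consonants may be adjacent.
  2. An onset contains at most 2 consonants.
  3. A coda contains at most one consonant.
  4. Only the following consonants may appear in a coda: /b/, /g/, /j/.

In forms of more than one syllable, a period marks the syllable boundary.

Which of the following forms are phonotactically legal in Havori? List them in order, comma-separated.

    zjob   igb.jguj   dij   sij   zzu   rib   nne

zjob — σ1 onset /zj/ (2C), coda /b/ ok → phonotactically legal
igb.jguj — violates constraint 3: syllable 1 coda /gb/ has 2 consonants (> 1) → phonotactically illegal
dij — σ1 onset /d/, coda /j/ ok → phonotactically legal
sij — σ1 onset /s/, coda /j/ ok → phonotactically legal
zzu — violates constraint 1: adjacent identical consonants /zz/ → phonotactically illegal
rib — σ1 onset /r/, coda /b/ ok → phonotactically legal
nne — violates constraint 1: adjacent identical consonants /nn/ → phonotactically illegal

zjob, dij, sij, rib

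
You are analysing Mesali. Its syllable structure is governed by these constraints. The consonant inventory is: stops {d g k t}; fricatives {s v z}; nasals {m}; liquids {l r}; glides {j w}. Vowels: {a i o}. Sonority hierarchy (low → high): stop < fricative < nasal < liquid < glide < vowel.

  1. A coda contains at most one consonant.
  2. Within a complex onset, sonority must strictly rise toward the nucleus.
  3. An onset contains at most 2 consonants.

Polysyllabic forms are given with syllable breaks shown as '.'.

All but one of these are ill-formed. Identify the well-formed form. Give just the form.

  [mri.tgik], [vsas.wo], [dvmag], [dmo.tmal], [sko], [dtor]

[mri.tgik] — violates constraint 2: syllable 2 onset /tg/: /t/ (stop, 1) → /g/ (stop, 1) does not rise → ill-formed
[vsas.wo] — violates constraint 2: syllable 1 onset /vs/: /v/ (fricative, 2) → /s/ (fricative, 2) does not rise → ill-formed
[dvmag] — violates constraint 3: syllable 1 onset /dvm/ has 3 consonants (> 2) → ill-formed
[dmo.tmal] — σ1 onset /dm/ (1→3 rises), coda /∅/ ok; σ2 onset /tm/ (1→3 rises), coda /l/ ok → well-formed
[sko] — violates constraint 2: syllable 1 onset /sk/: /s/ (fricative, 2) → /k/ (stop, 1) does not rise → ill-formed
[dtor] — violates constraint 2: syllable 1 onset /dt/: /d/ (stop, 1) → /t/ (stop, 1) does not rise → ill-formed

[dmo.tmal]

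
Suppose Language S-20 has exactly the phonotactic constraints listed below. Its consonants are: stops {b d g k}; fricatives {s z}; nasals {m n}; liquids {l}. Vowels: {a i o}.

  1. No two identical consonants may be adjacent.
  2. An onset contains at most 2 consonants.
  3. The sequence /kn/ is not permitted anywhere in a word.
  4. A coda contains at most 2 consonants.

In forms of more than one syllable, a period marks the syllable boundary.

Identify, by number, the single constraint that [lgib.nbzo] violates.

2

[lgib.nbzo]: syllable 2 onset /nbz/ has 3 consonants (> 2).
This is a violation of constraint 2: "An onset contains at most 2 consonants."
The remaining constraints (1, 3, 4) are satisfied.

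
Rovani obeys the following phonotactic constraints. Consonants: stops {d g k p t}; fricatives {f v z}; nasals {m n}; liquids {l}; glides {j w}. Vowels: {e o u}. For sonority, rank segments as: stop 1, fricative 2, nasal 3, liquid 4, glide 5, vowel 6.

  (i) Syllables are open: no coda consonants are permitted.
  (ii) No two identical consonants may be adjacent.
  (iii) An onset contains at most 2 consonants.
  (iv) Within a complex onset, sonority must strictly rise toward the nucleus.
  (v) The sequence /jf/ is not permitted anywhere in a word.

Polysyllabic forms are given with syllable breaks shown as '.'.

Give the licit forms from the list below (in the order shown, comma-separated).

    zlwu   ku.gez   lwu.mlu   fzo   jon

zlwu — violates constraint (iii): syllable 1 onset /zlw/ has 3 consonants (> 2) → illicit
ku.gez — violates constraint (i): syllable 2 coda /z/ has 1 consonant (> 0) → illicit
lwu.mlu — σ1 onset /lw/ (4→5 rises), coda /∅/ ok; σ2 onset /ml/ (3→4 rises), coda /∅/ ok → licit
fzo — violates constraint (iv): syllable 1 onset /fz/: /f/ (fricative, 2) → /z/ (fricative, 2) does not rise → illicit
jon — violates constraint (i): syllable 1 coda /n/ has 1 consonant (> 0) → illicit

lwu.mlu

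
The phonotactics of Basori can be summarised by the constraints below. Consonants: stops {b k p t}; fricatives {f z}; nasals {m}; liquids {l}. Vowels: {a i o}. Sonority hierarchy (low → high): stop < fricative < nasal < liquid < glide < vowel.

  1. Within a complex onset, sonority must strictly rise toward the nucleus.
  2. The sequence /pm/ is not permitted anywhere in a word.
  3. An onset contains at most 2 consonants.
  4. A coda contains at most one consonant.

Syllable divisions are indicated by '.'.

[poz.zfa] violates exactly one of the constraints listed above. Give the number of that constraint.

[poz.zfa]: syllable 2 onset /zf/: /z/ (fricative, 2) → /f/ (fricative, 2) does not rise.
This is a violation of constraint 1: "Within a complex onset, sonority must strictly rise toward the nucleus."
The remaining constraints (2, 3, 4) are satisfied.

1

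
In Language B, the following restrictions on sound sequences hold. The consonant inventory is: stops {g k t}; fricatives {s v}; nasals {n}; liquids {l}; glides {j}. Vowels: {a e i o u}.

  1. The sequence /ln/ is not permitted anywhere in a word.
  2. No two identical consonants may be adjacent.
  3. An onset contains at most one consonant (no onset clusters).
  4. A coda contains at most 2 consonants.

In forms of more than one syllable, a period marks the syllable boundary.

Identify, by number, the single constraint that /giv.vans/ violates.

2

/giv.vans/: adjacent identical consonants /vv/.
This is a violation of constraint 2: "No two identical consonants may be adjacent."
The remaining constraints (1, 3, 4) are satisfied.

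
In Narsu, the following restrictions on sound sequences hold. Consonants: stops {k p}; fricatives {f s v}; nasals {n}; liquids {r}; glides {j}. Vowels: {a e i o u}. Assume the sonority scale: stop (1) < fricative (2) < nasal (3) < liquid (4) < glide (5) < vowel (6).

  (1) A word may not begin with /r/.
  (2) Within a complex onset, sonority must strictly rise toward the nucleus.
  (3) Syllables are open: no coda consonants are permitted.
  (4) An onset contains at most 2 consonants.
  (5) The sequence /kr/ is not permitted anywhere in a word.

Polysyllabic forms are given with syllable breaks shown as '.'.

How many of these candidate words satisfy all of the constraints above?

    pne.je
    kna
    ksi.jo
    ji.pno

4

pne.je — σ1 onset /pn/ (1→3 rises), coda /∅/ ok; σ2 onset /j/, coda /∅/ ok → permitted
kna — σ1 onset /kn/ (1→3 rises), coda /∅/ ok → permitted
ksi.jo — σ1 onset /ks/ (1→2 rises), coda /∅/ ok; σ2 onset /j/, coda /∅/ ok → permitted
ji.pno — σ1 onset /j/, coda /∅/ ok; σ2 onset /pn/ (1→3 rises), coda /∅/ ok → permitted
Permitted: pne.je, kna, ksi.jo, ji.pno → 4.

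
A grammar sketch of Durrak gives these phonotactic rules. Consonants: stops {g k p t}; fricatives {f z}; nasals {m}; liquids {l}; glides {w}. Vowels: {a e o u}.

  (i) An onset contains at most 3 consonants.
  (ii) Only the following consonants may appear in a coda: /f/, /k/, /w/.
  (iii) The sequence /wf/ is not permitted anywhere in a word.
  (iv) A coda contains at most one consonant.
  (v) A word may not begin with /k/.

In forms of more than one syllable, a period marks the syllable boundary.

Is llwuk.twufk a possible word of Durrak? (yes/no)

no

llwuk.twufk — violates constraint (iv): syllable 2 coda /fk/ has 2 consonants (> 1) → illicit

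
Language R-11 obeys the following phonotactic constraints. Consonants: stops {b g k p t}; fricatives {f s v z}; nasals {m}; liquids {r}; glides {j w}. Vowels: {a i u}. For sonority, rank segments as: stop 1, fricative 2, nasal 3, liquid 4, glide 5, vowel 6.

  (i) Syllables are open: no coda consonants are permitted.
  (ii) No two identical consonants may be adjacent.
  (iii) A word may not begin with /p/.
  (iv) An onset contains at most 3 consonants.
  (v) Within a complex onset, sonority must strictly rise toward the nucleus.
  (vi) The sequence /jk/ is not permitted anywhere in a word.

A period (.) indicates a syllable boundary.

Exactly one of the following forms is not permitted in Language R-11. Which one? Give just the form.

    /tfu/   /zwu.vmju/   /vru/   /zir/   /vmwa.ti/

/zir/

/tfu/ — σ1 onset /tf/ (1→2 rises), coda /∅/ ok → permitted
/zwu.vmju/ — σ1 onset /zw/ (2→5 rises), coda /∅/ ok; σ2 onset /vmj/ (2→3→5 rises), coda /∅/ ok → permitted
/vru/ — σ1 onset /vr/ (2→4 rises), coda /∅/ ok → permitted
/zir/ — violates constraint (i): syllable 1 coda /r/ has 1 consonant (> 0) → not permitted
/vmwa.ti/ — σ1 onset /vmw/ (2→3→5 rises), coda /∅/ ok; σ2 onset /t/, coda /∅/ ok → permitted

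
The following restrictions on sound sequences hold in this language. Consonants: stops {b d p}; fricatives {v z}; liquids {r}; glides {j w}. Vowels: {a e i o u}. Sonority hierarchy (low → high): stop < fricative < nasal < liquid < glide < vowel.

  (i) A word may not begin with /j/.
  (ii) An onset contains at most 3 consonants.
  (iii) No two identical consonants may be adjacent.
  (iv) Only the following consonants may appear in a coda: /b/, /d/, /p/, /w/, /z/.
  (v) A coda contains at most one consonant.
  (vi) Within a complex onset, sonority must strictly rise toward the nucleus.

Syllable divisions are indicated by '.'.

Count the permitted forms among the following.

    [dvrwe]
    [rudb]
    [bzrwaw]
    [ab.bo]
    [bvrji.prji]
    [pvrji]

[dvrwe] — violates constraint (ii): syllable 1 onset /dvrw/ has 4 consonants (> 3) → not permitted
[rudb] — violates constraint (v): syllable 1 coda /db/ has 2 consonants (> 1) → not permitted
[bzrwaw] — violates constraint (ii): syllable 1 onset /bzrw/ has 4 consonants (> 3) → not permitted
[ab.bo] — violates constraint (iii): adjacent identical consonants /bb/ → not permitted
[bvrji.prji] — violates constraint (ii): syllable 1 onset /bvrj/ has 4 consonants (> 3) → not permitted
[pvrji] — violates constraint (ii): syllable 1 onset /pvrj/ has 4 consonants (> 3) → not permitted
No form is permitted → 0.

0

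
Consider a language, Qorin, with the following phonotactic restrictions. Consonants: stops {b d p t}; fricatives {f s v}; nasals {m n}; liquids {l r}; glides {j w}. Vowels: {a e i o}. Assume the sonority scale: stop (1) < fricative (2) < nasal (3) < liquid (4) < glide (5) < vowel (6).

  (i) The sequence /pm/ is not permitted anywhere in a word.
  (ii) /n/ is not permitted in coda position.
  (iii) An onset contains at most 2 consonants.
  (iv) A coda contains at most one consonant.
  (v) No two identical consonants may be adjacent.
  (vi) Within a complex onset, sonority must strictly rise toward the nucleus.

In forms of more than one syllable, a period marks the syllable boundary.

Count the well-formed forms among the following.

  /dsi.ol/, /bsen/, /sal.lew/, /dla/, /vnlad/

2

/dsi.ol/ — σ1 onset /ds/ (1→2 rises), coda /∅/ ok; σ2 onset /∅/, coda /l/ ok → well-formed
/bsen/ — violates constraint (ii): syllable 1 coda contains /n/ → ill-formed
/sal.lew/ — violates constraint (v): adjacent identical consonants /ll/ → ill-formed
/dla/ — σ1 onset /dl/ (1→4 rises), coda /∅/ ok → well-formed
/vnlad/ — violates constraint (iii): syllable 1 onset /vnl/ has 3 consonants (> 2) → ill-formed
Well-formed: /dsi.ol/, /dla/ → 2.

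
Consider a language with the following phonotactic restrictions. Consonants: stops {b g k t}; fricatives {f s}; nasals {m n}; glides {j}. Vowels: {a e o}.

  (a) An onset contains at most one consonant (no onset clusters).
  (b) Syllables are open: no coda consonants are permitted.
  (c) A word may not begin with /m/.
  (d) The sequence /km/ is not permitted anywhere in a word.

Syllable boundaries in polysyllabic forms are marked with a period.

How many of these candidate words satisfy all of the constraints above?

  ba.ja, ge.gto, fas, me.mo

1

ba.ja — σ1 onset /b/, coda /∅/ ok; σ2 onset /j/, coda /∅/ ok → phonotactically legal
ge.gto — violates constraint (a): syllable 2 onset /gt/ has 2 consonants (> 1) → phonotactically illegal
fas — violates constraint (b): syllable 1 coda /s/ has 1 consonant (> 0) → phonotactically illegal
me.mo — violates constraint (c): word begins with /m/ → phonotactically illegal
Phonotactically legal: ba.ja → 1.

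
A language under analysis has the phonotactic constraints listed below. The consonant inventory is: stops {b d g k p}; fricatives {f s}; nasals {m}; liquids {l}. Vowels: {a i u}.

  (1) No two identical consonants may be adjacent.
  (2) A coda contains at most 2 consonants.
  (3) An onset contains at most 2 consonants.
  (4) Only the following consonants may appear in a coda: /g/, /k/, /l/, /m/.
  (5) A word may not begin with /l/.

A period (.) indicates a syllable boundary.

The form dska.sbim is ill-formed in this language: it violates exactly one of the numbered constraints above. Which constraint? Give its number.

dska.sbim: syllable 1 onset /dsk/ has 3 consonants (> 2).
This is a violation of constraint 3: "An onset contains at most 2 consonants."
The remaining constraints (1, 2, 4, 5) are satisfied.

3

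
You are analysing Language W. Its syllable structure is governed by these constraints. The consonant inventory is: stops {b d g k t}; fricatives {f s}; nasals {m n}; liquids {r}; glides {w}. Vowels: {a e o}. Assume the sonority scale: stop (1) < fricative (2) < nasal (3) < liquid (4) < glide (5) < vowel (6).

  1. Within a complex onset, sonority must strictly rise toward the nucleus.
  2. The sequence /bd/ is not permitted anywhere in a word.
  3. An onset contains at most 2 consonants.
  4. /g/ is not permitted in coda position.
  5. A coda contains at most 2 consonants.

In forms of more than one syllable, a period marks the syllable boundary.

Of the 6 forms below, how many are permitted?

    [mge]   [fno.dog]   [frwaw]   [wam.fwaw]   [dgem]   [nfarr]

1

[mge] — violates constraint 1: syllable 1 onset /mg/: /m/ (nasal, 3) → /g/ (stop, 1) does not rise → not permitted
[fno.dog] — violates constraint 4: syllable 2 coda contains /g/ → not permitted
[frwaw] — violates constraint 3: syllable 1 onset /frw/ has 3 consonants (> 2) → not permitted
[wam.fwaw] — σ1 onset /w/, coda /m/ ok; σ2 onset /fw/ (2→5 rises), coda /w/ ok → permitted
[dgem] — violates constraint 1: syllable 1 onset /dg/: /d/ (stop, 1) → /g/ (stop, 1) does not rise → not permitted
[nfarr] — violates constraint 1: syllable 1 onset /nf/: /n/ (nasal, 3) → /f/ (fricative, 2) does not rise → not permitted
Permitted: [wam.fwaw] → 1.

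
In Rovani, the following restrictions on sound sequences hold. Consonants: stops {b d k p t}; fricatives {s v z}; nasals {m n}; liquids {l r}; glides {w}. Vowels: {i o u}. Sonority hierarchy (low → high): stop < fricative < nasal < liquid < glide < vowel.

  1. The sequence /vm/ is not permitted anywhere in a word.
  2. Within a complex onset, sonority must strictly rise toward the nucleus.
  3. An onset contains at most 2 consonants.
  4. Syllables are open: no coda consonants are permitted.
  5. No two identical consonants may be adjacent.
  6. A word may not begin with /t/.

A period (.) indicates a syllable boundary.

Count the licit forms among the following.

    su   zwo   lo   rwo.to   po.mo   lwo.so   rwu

7

su — σ1 onset /s/, coda /∅/ ok → licit
zwo — σ1 onset /zw/ (2→5 rises), coda /∅/ ok → licit
lo — σ1 onset /l/, coda /∅/ ok → licit
rwo.to — σ1 onset /rw/ (4→5 rises), coda /∅/ ok; σ2 onset /t/, coda /∅/ ok → licit
po.mo — σ1 onset /p/, coda /∅/ ok; σ2 onset /m/, coda /∅/ ok → licit
lwo.so — σ1 onset /lw/ (4→5 rises), coda /∅/ ok; σ2 onset /s/, coda /∅/ ok → licit
rwu — σ1 onset /rw/ (4→5 rises), coda /∅/ ok → licit
Licit: su, zwo, lo, rwo.to, po.mo, lwo.so, rwu → 7.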